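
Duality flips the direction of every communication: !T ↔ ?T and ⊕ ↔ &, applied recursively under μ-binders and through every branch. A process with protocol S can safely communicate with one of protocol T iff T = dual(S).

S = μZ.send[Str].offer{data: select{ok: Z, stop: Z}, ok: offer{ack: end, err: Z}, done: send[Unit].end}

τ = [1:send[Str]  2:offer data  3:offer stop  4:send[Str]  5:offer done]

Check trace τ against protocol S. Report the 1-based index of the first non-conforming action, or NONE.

3

step 1: send[Str]  ok  cont: offer{data: select{ok: μZ.…, stop: μZ.…}, ok: offer{ack: end, err: μZ.…}, done: send[Unit].end}
step 2: offer data  ok  cont: select{ok: μZ.…, stop: μZ.…}
step 3: got offer stop, protocol expects select ok or select stop  ✗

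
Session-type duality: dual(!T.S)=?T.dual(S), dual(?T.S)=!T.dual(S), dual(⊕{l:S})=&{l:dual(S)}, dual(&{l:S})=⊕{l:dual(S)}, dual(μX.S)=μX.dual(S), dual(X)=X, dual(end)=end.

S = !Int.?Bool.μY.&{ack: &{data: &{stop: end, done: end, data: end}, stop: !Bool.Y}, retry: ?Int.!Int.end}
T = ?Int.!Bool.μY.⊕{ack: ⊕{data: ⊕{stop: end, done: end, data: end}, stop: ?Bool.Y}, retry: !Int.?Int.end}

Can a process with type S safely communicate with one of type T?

!Int | ?Int  ✓
  ?Bool | !Bool  ✓
    μY | μY  ✓ (rec unchanged)
      &{ack,retry} | ⊕{ack,retry}  ✓ same labels
        [ack]
          &{data,stop} | ⊕{data,stop}  ✓ same labels
            [data]
              &{stop,done,data} | ⊕{stop,done,data}  ✓ same labels
                [stop]
                  end | end  ✓
                [done]
                  end | end  ✓
                [data]
                  end | end  ✓
            [stop]
              !Bool | ?Bool  ✓
                Y | Y  ✓
        [retry]
          ?Int | !Int  ✓
            !Int | ?Int  ✓
              end | end  ✓

YES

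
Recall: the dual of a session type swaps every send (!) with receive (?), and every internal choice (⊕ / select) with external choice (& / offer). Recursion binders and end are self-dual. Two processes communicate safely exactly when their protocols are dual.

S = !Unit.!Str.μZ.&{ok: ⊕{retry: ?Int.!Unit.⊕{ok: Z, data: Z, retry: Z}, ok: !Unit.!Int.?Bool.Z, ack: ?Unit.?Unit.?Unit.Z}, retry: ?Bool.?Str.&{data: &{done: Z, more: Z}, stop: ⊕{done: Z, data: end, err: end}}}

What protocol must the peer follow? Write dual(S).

?Unit.?Str.μZ.⊕{ok: &{retry: !Int.?Unit.&{ok: Z, data: Z, retry: Z}, ok: ?Unit.?Int.!Bool.Z, ack: !Unit.!Unit.!Unit.Z}, retry: !Bool.!Str.⊕{data: ⊕{done: Z, more: Z}, stop: &{done: Z, data: end, err: end}}}

!Unit → ?Unit
  !Str → ?Str
    μZ → μZ  (rec unchanged)
      &{ok,retry} → ⊕{ok,retry}  (&→⊕)
        case ok:
          ⊕{retry,ok,ack} → &{retry,ok,ack}  (select→offer)
            case retry:
              ?Int → !Int
                !Unit → ?Unit
                  ⊕{ok,data,retry} → &{ok,data,retry}  (select→offer)
                    case ok:
                      Z ↦ Z
                    case data:
                      Z ↦ Z
                    case retry:
                      Z ↦ Z
            case ok:
              !Unit → ?Unit
                !Int → ?Int
                  ?Bool → !Bool
                    Z ↦ Z
            case ack:
              ?Unit → !Unit
                ?Unit → !Unit
                  ?Unit → !Unit
                    Z ↦ Z
        case retry:
          ?Bool → !Bool
            ?Str → !Str
              &{data,stop} → ⊕{data,stop}  (&→⊕)
                case data:
                  &{done,more} → ⊕{done,more}  (&→⊕)
                    case done:
                      Z ↦ Z
                    case more:
                      Z ↦ Z
                case stop:
                  ⊕{done,data,err} → &{done,data,err}  (select→offer)
                    case done:
                      Z ↦ Z
                    case data:
                      end ↦ end
                    case err:
                      end ↦ end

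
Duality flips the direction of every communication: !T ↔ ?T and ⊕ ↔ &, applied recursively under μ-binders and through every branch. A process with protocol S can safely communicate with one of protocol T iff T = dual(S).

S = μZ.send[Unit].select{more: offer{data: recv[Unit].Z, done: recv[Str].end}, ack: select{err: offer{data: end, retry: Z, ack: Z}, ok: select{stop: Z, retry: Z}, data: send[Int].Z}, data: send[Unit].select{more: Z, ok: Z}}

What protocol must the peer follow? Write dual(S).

μZ.recv[Unit].offer{more: select{data: send[Unit].Z, done: send[Str].end}, ack: offer{err: select{data: end, retry: Z, ack: Z}, ok: offer{stop: Z, retry: Z}, data: recv[Int].Z}, data: recv[Unit].offer{more: Z, ok: Z}}

μZ ↦ μZ  (binder kept)
  send[Unit] ↦ recv[Unit]
    select{more,ack,data} ↦ offer{more,ack,data}  (internal→external)
      case more:
        offer{data,done} ↦ select{data,done}  (offer→select)
          case data:
            recv[Unit] ↦ send[Unit]
              dual(Z) = Z
          case done:
            recv[Str] ↦ send[Str]
              dual(end) = end
      case ack:
        select{err,ok,data} ↦ offer{err,ok,data}  (internal→external)
          case err:
            offer{data,retry,ack} ↦ select{data,retry,ack}  (offer→select)
              case data:
                dual(end) = end
              case retry:
                dual(Z) = Z
              case ack:
                dual(Z) = Z
          case ok:
            select{stop,retry} ↦ offer{stop,retry}  (internal→external)
              case stop:
                dual(Z) = Z
              case retry:
                dual(Z) = Z
          case data:
            send[Int] ↦ recv[Int]
              dual(Z) = Z
      case data:
        send[Unit] ↦ recv[Unit]
          select{more,ok} ↦ offer{more,ok}  (internal→external)
            case more:
              dual(Z) = Z
            case ok:
              dual(Z) = Z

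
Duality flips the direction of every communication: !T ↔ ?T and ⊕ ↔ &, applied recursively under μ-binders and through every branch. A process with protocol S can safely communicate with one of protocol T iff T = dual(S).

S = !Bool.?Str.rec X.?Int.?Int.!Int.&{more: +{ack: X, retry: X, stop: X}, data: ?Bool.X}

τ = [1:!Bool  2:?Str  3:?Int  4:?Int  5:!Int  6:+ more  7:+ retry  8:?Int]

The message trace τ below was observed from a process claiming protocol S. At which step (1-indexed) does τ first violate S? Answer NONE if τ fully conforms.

step 1: !Bool  ✓  cont: ?Str.rec X.…
step 2: ?Str  ✓  cont: rec X.…
step 3: ?Int  ✓  cont: ?Int.!Int.&{more: +{ack: rec X.…, retry: rec X.…, stop: rec X.…}, data: ?Bool.rec X.…}
step 4: ?Int  ✓  cont: !Int.&{more: +{ack: rec X.…, retry: rec X.…, stop: rec X.…}, data: ?Bool.rec X.…}
step 5: !Int  ✓  cont: &{more: +{ack: rec X.…, retry: rec X.…, stop: rec X.…}, data: ?Bool.rec X.…}
step 6: got + more, protocol expects & more or & data  ✗

6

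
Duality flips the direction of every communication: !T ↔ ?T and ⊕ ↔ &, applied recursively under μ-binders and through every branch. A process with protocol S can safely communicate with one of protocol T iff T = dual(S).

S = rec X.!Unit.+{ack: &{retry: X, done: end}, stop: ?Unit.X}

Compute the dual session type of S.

rec X = rec X  (rec unchanged)
  !Unit = ?Unit
    +{ack,stop} = &{ack,stop}  (internal→external)
      case ack:
        &{retry,done} = +{retry,done}  (offer→select)
          case retry:
            X self-dual
          case done:
            end self-dual
      case stop:
        ?Unit = !Unit
          X self-dual

rec X.?Unit.&{ack: +{retry: X, done: end}, stop: !Unit.X}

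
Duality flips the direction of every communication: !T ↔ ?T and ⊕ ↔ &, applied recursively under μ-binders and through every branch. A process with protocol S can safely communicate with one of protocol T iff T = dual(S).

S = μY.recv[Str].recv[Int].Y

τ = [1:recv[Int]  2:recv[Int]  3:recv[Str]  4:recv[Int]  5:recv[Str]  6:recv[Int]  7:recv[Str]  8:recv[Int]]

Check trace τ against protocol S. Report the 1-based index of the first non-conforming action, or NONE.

step 1: got recv[Int], protocol expects recv[Str]  ✗

1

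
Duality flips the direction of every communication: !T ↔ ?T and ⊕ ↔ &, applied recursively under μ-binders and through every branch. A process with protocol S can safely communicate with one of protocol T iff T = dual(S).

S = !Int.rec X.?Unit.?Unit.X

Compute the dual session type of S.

?Int.rec X.!Unit.!Unit.X

!Int → ?Int
  rec X → rec X  (binder kept)
    ?Unit → !Unit
      ?Unit → !Unit
        dual(X) = X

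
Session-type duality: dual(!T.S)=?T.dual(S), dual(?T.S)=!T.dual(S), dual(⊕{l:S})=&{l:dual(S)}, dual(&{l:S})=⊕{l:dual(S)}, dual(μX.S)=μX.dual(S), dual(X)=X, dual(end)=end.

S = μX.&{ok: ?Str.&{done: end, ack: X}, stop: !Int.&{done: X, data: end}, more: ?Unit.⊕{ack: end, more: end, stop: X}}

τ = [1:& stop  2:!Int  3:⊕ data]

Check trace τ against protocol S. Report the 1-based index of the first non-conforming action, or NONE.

3

[1] & stop  match  residual = !Int.&{done: μX.…, data: end}
[2] !Int  match  residual = &{done: μX.…, data: end}
[3] got ⊕ data, protocol expects & done or & data  ✗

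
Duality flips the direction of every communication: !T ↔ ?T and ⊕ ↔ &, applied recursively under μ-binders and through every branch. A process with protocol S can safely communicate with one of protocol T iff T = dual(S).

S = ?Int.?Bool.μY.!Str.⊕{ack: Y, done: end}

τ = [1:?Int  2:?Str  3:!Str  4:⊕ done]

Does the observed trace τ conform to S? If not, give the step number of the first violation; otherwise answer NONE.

[1] ?Int  ✓  cont: ?Bool.μY.…
[2] got ?Str, protocol expects ?Bool  ✗

2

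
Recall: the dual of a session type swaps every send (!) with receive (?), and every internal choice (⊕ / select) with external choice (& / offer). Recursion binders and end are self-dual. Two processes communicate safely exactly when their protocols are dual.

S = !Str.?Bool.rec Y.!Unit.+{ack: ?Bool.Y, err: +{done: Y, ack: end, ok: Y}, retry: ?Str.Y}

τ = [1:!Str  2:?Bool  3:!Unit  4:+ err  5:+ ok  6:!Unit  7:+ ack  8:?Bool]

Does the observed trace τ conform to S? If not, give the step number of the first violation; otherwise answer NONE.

NONE

[1] !Str  match  state: ?Bool.rec Y.…
[2] ?Bool  match  state: rec Y.…
[3] !Unit  match  state: +{ack: ?Bool.rec Y.…, err: +{done: rec Y.…, ack: end, ok: rec Y.…}, retry: ?Str.rec Y.…}
[4] + err  match  state: +{done: rec Y.…, ack: end, ok: rec Y.…}
[5] + ok  match  state: rec Y.…
[6] !Unit  match  state: +{ack: ?Bool.rec Y.…, err: +{done: rec Y.…, ack: end, ok: rec Y.…}, retry: ?Str.rec Y.…}
[7] + ack  match  state: ?Bool.rec Y.…
[8] ?Bool  match  state: rec Y.…
all 8 steps conform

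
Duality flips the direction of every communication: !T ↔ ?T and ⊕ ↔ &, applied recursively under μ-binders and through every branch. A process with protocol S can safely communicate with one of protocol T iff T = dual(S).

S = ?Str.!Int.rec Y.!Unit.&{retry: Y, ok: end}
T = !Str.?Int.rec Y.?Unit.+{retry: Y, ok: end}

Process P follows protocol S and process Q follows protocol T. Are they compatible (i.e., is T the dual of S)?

?Str vs !Str  ✓
  !Int vs ?Int  ✓
    rec Y vs rec Y  ✓ (binder kept)
      !Unit vs ?Unit  ✓
        &{retry,ok} vs +{retry,ok}  ✓ labels match
          [retry]
            Y vs Y  ✓
          [ok]
            end vs end  ✓

YES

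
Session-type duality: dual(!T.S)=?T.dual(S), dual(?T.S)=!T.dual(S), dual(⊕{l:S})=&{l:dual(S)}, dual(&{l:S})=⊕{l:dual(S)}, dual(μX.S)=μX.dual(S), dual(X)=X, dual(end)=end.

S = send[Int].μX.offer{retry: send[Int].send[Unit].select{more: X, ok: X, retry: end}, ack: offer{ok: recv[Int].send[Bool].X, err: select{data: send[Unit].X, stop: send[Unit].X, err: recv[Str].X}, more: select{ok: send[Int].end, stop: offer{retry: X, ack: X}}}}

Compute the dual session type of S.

recv[Int].μX.select{retry: recv[Int].recv[Unit].offer{more: X, ok: X, retry: end}, ack: select{ok: send[Int].recv[Bool].X, err: offer{data: recv[Unit].X, stop: recv[Unit].X, err: send[Str].X}, more: offer{ok: recv[Int].end, stop: select{retry: X, ack: X}}}}

send[Int] = recv[Int]
  μX = μX  (rec unchanged)
    offer{retry,ack} = select{retry,ack}  (external→internal)
      [retry]
        send[Int] = recv[Int]
          send[Unit] = recv[Unit]
            select{more,ok,retry} = offer{more,ok,retry}  (⊕→&)
              [more]
                dual(X) = X
              [ok]
                dual(X) = X
              [retry]
                dual(end) = end
      [ack]
        offer{ok,err,more} = select{ok,err,more}  (external→internal)
          [ok]
            recv[Int] = send[Int]
              send[Bool] = recv[Bool]
                dual(X) = X
          [err]
            select{data,stop,err} = offer{data,stop,err}  (⊕→&)
              [data]
                send[Unit] = recv[Unit]
                  dual(X) = X
              [stop]
                send[Unit] = recv[Unit]
                  dual(X) = X
              [err]
                recv[Str] = send[Str]
                  dual(X) = X
          [more]
            select{ok,stop} = offer{ok,stop}  (⊕→&)
              [ok]
                send[Int] = recv[Int]
                  dual(end) = end
              [stop]
                offer{retry,ack} = select{retry,ack}  (external→internal)
                  [retry]
                    dual(X) = X
                  [ack]
                    dual(X) = X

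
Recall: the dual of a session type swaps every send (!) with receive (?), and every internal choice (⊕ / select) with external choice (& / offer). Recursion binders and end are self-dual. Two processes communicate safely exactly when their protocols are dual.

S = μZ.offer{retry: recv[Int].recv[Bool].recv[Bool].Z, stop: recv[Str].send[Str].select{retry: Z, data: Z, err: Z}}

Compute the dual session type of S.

μZ → μZ  (binder kept)
  offer{retry,stop} → select{retry,stop}  (external→internal)
    • retry:
      recv[Int] → send[Int]
        recv[Bool] → send[Bool]
          recv[Bool] → send[Bool]
            Z ↦ Z
    • stop:
      recv[Str] → send[Str]
        send[Str] → recv[Str]
          select{retry,data,err} → offer{retry,data,err}  (⊕→&)
            • retry:
              Z ↦ Z
            • data:
              Z ↦ Z
            • err:
              Z ↦ Z

μZ.select{retry: send[Int].send[Bool].send[Bool].Z, stop: send[Str].recv[Str].offer{retry: Z, data: Z, err: Z}}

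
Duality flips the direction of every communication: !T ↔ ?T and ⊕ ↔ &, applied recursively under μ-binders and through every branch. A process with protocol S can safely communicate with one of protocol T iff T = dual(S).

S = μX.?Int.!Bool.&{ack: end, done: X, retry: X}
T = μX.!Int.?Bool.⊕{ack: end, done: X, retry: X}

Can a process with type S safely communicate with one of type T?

μX | μX  ok (μ self-dual)
  ?Int | !Int  ok
    !Bool | ?Bool  ok
      &{ack,done,retry} | ⊕{ack,done,retry}  ok same labels
        case ack:
          end | end  ok
        case done:
          X | X  ok
        case retry:
          X | X  ok

YES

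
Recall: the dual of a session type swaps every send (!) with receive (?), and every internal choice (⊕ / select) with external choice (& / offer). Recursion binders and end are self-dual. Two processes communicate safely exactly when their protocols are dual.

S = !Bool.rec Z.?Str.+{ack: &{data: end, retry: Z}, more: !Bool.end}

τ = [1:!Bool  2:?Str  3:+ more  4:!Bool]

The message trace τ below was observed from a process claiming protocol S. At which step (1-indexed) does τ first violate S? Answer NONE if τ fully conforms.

NONE

step 1: !Bool  ✓  cont: rec Z.…
step 2: ?Str  ✓  cont: +{ack: &{data: end, retry: rec Z.…}, more: !Bool.end}
step 3: + more  ✓  cont: !Bool.end
step 4: !Bool  ✓  cont: end
all 4 steps conform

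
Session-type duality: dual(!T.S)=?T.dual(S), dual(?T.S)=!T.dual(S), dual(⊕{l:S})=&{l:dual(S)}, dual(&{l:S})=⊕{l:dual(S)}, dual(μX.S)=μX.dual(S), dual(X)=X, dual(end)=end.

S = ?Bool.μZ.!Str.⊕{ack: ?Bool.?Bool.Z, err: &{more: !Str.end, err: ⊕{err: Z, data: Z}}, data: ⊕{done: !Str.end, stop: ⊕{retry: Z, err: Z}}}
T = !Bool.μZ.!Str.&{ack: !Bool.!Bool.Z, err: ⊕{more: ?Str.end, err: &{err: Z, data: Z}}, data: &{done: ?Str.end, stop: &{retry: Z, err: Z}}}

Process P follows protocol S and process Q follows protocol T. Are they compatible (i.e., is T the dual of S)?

?Bool vs !Bool  ✓
  μZ vs μZ  ✓ (binder kept)
    !Str vs !Str  ✗ same direction on both sides — not dual

NO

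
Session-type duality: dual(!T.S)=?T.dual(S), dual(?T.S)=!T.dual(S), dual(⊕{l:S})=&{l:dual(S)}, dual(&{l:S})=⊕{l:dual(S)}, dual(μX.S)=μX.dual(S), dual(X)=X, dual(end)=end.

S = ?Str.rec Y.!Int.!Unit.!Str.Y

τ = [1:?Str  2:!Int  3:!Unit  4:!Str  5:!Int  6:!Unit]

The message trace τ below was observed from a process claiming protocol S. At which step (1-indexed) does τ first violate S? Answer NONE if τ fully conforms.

@1 ?Str  ✓  residual = rec Y.…
@2 !Int  ✓  residual = !Unit.!Str.rec Y.…
@3 !Unit  ✓  residual = !Str.rec Y.…
@4 !Str  ✓  residual = rec Y.…
@5 !Int  ✓  residual = !Unit.!Str.rec Y.…
@6 !Unit  ✓  residual = !Str.rec Y.…
trace exhausted — no violation

NONE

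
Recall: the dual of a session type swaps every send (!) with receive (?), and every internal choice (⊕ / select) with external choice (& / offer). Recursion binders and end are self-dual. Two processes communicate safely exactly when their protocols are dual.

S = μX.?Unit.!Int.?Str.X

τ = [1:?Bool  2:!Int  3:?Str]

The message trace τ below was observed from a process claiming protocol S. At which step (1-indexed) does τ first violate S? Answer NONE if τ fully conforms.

1

[1] got ?Bool, protocol expects ?Unit  ✗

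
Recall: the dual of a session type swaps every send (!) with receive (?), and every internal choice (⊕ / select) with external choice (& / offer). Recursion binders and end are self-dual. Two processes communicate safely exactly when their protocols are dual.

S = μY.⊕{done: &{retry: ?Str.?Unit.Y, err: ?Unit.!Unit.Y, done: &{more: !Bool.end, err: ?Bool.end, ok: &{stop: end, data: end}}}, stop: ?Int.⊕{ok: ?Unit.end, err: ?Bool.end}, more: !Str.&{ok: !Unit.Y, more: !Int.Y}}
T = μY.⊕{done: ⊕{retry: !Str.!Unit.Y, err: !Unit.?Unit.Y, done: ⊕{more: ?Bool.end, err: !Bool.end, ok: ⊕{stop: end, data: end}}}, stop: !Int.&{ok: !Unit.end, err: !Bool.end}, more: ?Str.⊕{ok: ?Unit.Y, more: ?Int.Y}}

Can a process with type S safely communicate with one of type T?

NO

μY ‖ μY  match (rec unchanged)
  ⊕{done,stop,more} ‖ ⊕{done,stop,more}  ✗ choice polarity not flipped — not dual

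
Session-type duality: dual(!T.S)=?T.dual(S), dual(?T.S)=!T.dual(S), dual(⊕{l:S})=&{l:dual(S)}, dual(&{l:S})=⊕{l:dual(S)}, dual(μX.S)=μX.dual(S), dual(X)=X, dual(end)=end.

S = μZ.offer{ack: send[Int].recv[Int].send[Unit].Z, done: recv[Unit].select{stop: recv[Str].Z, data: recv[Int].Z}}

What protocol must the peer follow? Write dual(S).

μZ ↦ μZ  (binder kept)
  offer{ack,done} ↦ select{ack,done}  (&→⊕)
    [ack]
      send[Int] ↦ recv[Int]
        recv[Int] ↦ send[Int]
          send[Unit] ↦ recv[Unit]
            Z self-dual
    [done]
      recv[Unit] ↦ send[Unit]
        select{stop,data} ↦ offer{stop,data}  (select→offer)
          [stop]
            recv[Str] ↦ send[Str]
              Z self-dual
          [data]
            recv[Int] ↦ send[Int]
              Z self-dual

μZ.select{ack: recv[Int].send[Int].recv[Unit].Z, done: send[Unit].offer{stop: send[Str].Z, data: send[Int].Z}}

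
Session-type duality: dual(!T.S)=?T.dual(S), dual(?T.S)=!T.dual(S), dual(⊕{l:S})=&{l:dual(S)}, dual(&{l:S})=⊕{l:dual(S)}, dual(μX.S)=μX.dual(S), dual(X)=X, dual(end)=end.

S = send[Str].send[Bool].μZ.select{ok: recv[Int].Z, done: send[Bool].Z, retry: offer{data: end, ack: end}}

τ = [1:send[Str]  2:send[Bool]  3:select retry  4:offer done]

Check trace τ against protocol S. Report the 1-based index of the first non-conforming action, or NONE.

@1 send[Str]  ✓  cont: send[Bool].μZ.…
@2 send[Bool]  ✓  cont: μZ.…
@3 select retry  ✓  cont: offer{data: end, ack: end}
@4 got offer done, protocol expects offer data or offer ack  ✗

4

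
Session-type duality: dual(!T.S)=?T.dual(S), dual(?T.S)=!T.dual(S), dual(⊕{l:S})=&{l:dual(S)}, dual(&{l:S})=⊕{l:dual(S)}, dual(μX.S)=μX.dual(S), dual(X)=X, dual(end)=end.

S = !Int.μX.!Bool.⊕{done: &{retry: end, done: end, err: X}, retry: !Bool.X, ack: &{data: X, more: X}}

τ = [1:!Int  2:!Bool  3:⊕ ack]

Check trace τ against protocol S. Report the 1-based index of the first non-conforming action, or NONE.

step 1: !Int  match  residual = μX.…
step 2: !Bool  match  residual = ⊕{done: &{retry: end, done: end, err: μX.…}, retry: !Bool.μX.…, ack: &{data: μX.…, more: μX.…}}
step 3: ⊕ ack  match  residual = &{data: μX.…, more: μX.…}
trace exhausted — no violation

NONE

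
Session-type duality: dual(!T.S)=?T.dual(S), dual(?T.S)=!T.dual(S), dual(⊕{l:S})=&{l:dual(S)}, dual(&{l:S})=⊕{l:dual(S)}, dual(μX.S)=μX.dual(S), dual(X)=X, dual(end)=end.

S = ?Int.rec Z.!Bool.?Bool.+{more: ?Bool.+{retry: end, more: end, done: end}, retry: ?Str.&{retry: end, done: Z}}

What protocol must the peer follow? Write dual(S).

!Int.rec Z.?Bool.!Bool.&{more: !Bool.&{retry: end, more: end, done: end}, retry: !Str.+{retry: end, done: Z}}

?Int ↦ !Int
  rec Z ↦ rec Z  (rec unchanged)
    !Bool ↦ ?Bool
      ?Bool ↦ !Bool
        +{more,retry} ↦ &{more,retry}  (internal→external)
          [more]
            ?Bool ↦ !Bool
              +{retry,more,done} ↦ &{retry,more,done}  (internal→external)
                [retry]
                  dual(end) = end
                [more]
                  dual(end) = end
                [done]
                  dual(end) = end
          [retry]
            ?Str ↦ !Str
              &{retry,done} ↦ +{retry,done}  (&→⊕)
                [retry]
                  dual(end) = end
                [done]
                  dual(Z) = Z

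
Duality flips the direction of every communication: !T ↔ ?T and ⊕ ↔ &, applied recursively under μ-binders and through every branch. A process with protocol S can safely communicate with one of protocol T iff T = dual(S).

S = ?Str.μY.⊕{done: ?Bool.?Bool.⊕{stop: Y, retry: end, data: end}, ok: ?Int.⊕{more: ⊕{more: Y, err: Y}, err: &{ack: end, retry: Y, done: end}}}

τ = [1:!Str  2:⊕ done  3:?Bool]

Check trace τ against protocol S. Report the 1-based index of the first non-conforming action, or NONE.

[1] got !Str, protocol expects ?Str  ✗

1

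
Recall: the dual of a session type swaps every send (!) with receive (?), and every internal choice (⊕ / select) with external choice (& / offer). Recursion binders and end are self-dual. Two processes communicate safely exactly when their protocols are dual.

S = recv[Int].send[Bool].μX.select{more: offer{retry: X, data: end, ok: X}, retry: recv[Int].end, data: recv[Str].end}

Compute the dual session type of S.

recv[Int] ↦ send[Int]
  send[Bool] ↦ recv[Bool]
    μX ↦ μX  (rec unchanged)
      select{more,retry,data} ↦ offer{more,retry,data}  (select→offer)
        [more]
          offer{retry,data,ok} ↦ select{retry,data,ok}  (&→⊕)
            [retry]
              X ↦ X
            [data]
              end ↦ end
            [ok]
              X ↦ X
        [retry]
          recv[Int] ↦ send[Int]
            end ↦ end
        [data]
          recv[Str] ↦ send[Str]
            end ↦ end

send[Int].recv[Bool].μX.offer{more: select{retry: X, data: end, ok: X}, retry: send[Int].end, data: send[Str].end}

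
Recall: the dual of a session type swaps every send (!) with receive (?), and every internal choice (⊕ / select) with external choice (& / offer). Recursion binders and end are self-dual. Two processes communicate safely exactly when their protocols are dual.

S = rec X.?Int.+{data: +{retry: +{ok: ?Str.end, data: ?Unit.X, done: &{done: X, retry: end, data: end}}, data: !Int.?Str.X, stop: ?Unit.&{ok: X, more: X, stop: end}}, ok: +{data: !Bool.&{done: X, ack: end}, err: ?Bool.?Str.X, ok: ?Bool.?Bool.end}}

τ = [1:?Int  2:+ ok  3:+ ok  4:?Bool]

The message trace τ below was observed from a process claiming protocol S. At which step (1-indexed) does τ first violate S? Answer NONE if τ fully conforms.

NONE

step 1: ?Int  ✓  cont: +{data: +{retry: +{ok: ?Str.end, data: ?Unit.rec X.…, done: &{done: rec X.…, retry: end, data: end}}, data: !Int.?Str.rec X.…, stop: ?Unit.&{ok: rec X.…, more: rec X.…, stop: end}}, ok: +{data: !Bool.&{done: rec X.…, ack: end}, err: ?Bool.?Str.rec X.…, ok: ?Bool.?Bool.end}}
step 2: + ok  ✓  cont: +{data: !Bool.&{done: rec X.…, ack: end}, err: ?Bool.?Str.rec X.…, ok: ?Bool.?Bool.end}
step 3: + ok  ✓  cont: ?Bool.?Bool.end
step 4: ?Bool  ✓  cont: ?Bool.end
τ conforms to S (length 4)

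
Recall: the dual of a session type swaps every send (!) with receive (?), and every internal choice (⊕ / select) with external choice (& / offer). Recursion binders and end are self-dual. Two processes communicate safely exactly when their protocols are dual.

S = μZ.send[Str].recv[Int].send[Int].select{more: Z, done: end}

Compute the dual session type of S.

μZ.recv[Str].send[Int].recv[Int].offer{more: Z, done: end}

μZ ↦ μZ  (μ self-dual)
  send[Str] ↦ recv[Str]
    recv[Int] ↦ send[Int]
      send[Int] ↦ recv[Int]
        select{more,done} ↦ offer{more,done}  (internal→external)
          • more:
            dual(Z) = Z
          • done:
            dual(end) = end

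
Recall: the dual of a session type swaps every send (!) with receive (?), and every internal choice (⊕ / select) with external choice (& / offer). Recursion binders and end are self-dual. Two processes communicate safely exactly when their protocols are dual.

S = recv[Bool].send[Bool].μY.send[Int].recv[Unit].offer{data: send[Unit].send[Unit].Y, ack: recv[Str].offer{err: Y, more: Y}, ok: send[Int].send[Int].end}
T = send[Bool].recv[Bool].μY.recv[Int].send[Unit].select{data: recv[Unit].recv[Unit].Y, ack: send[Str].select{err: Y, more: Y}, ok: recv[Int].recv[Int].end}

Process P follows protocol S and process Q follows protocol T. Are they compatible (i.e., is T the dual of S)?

recv[Bool] ‖ send[Bool]  ok
  send[Bool] ‖ recv[Bool]  ok
    μY ‖ μY  ok (binder kept)
      send[Int] ‖ recv[Int]  ok
        recv[Unit] ‖ send[Unit]  ok
          offer{data,ack,ok} ‖ select{data,ack,ok}  ok same labels
            case data:
              send[Unit] ‖ recv[Unit]  ok
                send[Unit] ‖ recv[Unit]  ok
                  Y ‖ Y  ok
            case ack:
              recv[Str] ‖ send[Str]  ok
                offer{err,more} ‖ select{err,more}  ok same labels
                  case err:
                    Y ‖ Y  ok
                  case more:
                    Y ‖ Y  ok
            case ok:
              send[Int] ‖ recv[Int]  ok
                send[Int] ‖ recv[Int]  ok
                  end ‖ end  ok

YES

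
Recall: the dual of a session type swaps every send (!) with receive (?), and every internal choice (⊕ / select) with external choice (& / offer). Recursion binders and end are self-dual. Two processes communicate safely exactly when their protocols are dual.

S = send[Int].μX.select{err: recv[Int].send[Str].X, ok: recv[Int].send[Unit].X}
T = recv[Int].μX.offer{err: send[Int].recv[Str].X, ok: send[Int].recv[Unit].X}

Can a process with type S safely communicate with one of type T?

send[Int] vs recv[Int]  match
  μX vs μX  match (μ self-dual)
    select{err,ok} vs offer{err,ok}  match label sets agree
      case err:
        recv[Int] vs send[Int]  match
          send[Str] vs recv[Str]  match
            X vs X  match
      case ok:
        recv[Int] vs send[Int]  match
          send[Unit] vs recv[Unit]  match
            X vs X  match

YES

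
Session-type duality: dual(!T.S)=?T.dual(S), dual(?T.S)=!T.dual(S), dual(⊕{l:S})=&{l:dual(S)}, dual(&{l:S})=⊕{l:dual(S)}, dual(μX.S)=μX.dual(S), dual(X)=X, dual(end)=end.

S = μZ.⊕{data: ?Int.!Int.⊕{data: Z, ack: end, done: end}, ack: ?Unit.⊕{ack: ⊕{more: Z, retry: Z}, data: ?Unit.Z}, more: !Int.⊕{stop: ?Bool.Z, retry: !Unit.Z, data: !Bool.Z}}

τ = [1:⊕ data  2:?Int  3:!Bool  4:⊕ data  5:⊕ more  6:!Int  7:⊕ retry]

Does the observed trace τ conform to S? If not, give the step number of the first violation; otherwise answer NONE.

step 1: ⊕ data  ok  residual = ?Int.!Int.⊕{data: μZ.…, ack: end, done: end}
step 2: ?Int  ok  residual = !Int.⊕{data: μZ.…, ack: end, done: end}
step 3: got !Bool, protocol expects !Int  ✗

3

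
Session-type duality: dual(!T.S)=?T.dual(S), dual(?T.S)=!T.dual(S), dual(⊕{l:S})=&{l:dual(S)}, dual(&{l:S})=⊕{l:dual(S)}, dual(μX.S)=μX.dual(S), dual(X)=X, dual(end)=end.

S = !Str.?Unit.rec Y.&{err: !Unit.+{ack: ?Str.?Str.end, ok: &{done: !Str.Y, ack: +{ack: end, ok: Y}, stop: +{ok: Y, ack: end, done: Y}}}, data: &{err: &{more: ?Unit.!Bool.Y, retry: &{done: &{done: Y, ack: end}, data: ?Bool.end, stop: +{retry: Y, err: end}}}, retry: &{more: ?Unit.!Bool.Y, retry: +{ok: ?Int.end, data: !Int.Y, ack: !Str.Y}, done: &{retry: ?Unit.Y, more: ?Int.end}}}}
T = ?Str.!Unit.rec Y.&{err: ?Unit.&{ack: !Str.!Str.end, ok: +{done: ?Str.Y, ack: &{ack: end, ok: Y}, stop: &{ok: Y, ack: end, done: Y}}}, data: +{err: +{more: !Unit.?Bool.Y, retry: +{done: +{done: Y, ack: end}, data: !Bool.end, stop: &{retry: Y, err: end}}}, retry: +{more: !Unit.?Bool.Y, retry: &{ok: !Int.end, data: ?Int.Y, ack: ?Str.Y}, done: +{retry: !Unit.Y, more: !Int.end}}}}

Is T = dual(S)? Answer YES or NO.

!Str ‖ ?Str  ✓
  ?Unit ‖ !Unit  ✓
    rec Y ‖ rec Y  ✓ (rec unchanged)
      &{err,data} ‖ &{err,data}  ✗ choice polarity not flipped — not dual

NO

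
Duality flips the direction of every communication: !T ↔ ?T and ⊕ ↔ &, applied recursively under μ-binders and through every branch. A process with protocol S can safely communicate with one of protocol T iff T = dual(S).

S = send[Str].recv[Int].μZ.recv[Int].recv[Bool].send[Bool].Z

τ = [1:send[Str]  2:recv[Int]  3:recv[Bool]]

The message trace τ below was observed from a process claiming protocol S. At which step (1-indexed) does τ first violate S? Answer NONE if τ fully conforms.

@1 send[Str]  ✓  state: recv[Int].μZ.…
@2 recv[Int]  ✓  state: μZ.…
@3 got recv[Bool], protocol expects recv[Int]  ✗

3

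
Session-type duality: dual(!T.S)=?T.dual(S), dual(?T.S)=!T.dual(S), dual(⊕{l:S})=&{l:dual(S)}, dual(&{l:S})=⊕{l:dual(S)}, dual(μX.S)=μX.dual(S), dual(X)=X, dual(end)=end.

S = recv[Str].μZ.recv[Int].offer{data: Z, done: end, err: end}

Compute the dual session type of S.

recv[Str] = send[Str]
  μZ = μZ  (binder kept)
    recv[Int] = send[Int]
      offer{data,done,err} = select{data,done,err}  (external→internal)
        [data]
          dual(Z) = Z
        [done]
          dual(end) = end
        [err]
          dual(end) = end

send[Str].μZ.send[Int].select{data: Z, done: end, err: end}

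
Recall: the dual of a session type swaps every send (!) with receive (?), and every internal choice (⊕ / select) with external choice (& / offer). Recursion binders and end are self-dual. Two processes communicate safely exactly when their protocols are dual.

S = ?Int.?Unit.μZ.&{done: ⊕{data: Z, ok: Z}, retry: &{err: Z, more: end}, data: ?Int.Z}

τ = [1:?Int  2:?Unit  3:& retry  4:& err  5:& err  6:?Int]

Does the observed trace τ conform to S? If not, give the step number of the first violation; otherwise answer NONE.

5

[1] ?Int  ✓  cont: ?Unit.μZ.…
[2] ?Unit  ✓  cont: μZ.…
[3] & retry  ✓  cont: &{err: μZ.…, more: end}
[4] & err  ✓  cont: μZ.…
[5] got & err, protocol expects & done or & retry or & data  ✗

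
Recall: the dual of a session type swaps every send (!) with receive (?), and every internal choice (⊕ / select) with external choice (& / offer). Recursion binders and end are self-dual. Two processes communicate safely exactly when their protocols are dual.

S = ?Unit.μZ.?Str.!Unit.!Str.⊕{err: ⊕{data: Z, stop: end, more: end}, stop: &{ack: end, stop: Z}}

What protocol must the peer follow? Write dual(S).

!Unit.μZ.!Str.?Unit.?Str.&{err: &{data: Z, stop: end, more: end}, stop: ⊕{ack: end, stop: Z}}

?Unit ↦ !Unit
  μZ ↦ μZ  (rec unchanged)
    ?Str ↦ !Str
      !Unit ↦ ?Unit
        !Str ↦ ?Str
          ⊕{err,stop} ↦ &{err,stop}  (internal→external)
            [err]
              ⊕{data,stop,more} ↦ &{data,stop,more}  (internal→external)
                [data]
                  Z self-dual
                [stop]
                  end self-dual
                [more]
                  end self-dual
            [stop]
              &{ack,stop} ↦ ⊕{ack,stop}  (&→⊕)
                [ack]
                  end self-dual
                [stop]
                  Z self-dual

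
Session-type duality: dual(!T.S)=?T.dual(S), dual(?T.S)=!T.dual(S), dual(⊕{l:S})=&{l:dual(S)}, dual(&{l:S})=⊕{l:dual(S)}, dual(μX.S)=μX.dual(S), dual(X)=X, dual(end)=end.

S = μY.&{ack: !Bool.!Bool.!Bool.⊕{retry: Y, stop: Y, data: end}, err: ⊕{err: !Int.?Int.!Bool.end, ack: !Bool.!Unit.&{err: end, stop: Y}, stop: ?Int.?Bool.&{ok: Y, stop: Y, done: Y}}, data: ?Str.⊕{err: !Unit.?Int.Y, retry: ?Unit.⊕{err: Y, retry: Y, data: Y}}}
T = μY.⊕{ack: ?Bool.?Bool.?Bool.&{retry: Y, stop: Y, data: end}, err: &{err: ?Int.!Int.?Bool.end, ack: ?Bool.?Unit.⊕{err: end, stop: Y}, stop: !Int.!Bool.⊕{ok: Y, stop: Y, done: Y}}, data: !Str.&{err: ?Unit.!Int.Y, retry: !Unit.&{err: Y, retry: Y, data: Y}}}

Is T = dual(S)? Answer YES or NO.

μY | μY  match (μ self-dual)
  &{ack,err,data} | ⊕{ack,err,data}  match same labels
    • ack:
      !Bool | ?Bool  match
        !Bool | ?Bool  match
          !Bool | ?Bool  match
            ⊕{retry,stop,data} | &{retry,stop,data}  match same labels
              • retry:
                Y | Y  match
              • stop:
                Y | Y  match
              • data:
                end | end  match
    • err:
      ⊕{err,ack,stop} | &{err,ack,stop}  match same labels
        • err:
          !Int | ?Int  match
            ?Int | !Int  match
              !Bool | ?Bool  match
                end | end  match
        • ack:
          !Bool | ?Bool  match
            !Unit | ?Unit  match
              &{err,stop} | ⊕{err,stop}  match same labels
                • err:
                  end | end  match
                • stop:
                  Y | Y  match
        • stop:
          ?Int | !Int  match
            ?Bool | !Bool  match
              &{ok,stop,done} | ⊕{ok,stop,done}  match same labels
                • ok:
                  Y | Y  match
                • stop:
                  Y | Y  match
                • done:
                  Y | Y  match
    • data:
      ?Str | !Str  match
        ⊕{err,retry} | &{err,retry}  match same labels
          • err:
            !Unit | ?Unit  match
              ?Int | !Int  match
                Y | Y  match
          • retry:
            ?Unit | !Unit  match
              ⊕{err,retry,data} | &{err,retry,data}  match same labels
                • err:
                  Y | Y  match
                • retry:
                  Y | Y  match
                • data:
                  Y | Y  match

YES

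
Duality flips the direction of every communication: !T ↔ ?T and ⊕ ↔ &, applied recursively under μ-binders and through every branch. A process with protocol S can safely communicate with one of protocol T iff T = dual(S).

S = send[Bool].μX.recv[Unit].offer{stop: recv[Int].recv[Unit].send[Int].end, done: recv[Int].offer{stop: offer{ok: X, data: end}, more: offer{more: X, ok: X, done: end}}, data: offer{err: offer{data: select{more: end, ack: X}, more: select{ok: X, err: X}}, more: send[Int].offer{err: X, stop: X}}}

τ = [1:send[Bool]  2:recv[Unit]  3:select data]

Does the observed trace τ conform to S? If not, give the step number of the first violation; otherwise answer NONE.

[1] send[Bool]  ok  residual = μX.…
[2] recv[Unit]  ok  residual = offer{stop: recv[Int].recv[Unit].send[Int].end, done: recv[Int].offer{stop: offer{ok: μX.…, data: end}, more: offer{more: μX.…, ok: μX.…, done: end}}, data: offer{err: offer{data: select{more: end, ack: μX.…}, more: select{ok: μX.…, err: μX.…}}, more: send[Int].offer{err: μX.…, stop: μX.…}}}
[3] got select data, protocol expects offer stop or offer done or offer data  ✗

3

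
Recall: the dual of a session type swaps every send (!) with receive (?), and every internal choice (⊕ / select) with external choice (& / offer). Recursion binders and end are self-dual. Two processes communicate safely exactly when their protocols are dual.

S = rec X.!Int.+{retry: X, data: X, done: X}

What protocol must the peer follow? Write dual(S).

rec X ↦ rec X  (rec unchanged)
  !Int ↦ ?Int
    +{retry,data,done} ↦ &{retry,data,done}  (⊕→&)
      [retry]
        X ↦ X
      [data]
        X ↦ X
      [done]
        X ↦ X

rec X.?Int.&{retry: X, data: X, done: X}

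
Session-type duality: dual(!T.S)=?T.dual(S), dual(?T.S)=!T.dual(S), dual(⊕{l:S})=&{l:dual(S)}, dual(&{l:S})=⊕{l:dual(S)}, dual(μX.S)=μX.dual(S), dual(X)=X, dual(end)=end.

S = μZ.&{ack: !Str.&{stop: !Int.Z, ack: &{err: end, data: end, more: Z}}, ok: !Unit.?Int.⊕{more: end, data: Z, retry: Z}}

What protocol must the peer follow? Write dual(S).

μZ.⊕{ack: ?Str.⊕{stop: ?Int.Z, ack: ⊕{err: end, data: end, more: Z}}, ok: ?Unit.!Int.&{more: end, data: Z, retry: Z}}

μZ → μZ  (rec unchanged)
  &{ack,ok} → ⊕{ack,ok}  (external→internal)
    case ack:
      !Str → ?Str
        &{stop,ack} → ⊕{stop,ack}  (external→internal)
          case stop:
            !Int → ?Int
              dual(Z) = Z
          case ack:
            &{err,data,more} → ⊕{err,data,more}  (external→internal)
              case err:
                dual(end) = end
              case data:
                dual(end) = end
              case more:
                dual(Z) = Z
    case ok:
      !Unit → ?Unit
        ?Int → !Int
          ⊕{more,data,retry} → &{more,data,retry}  (internal→external)
            case more:
              dual(end) = end
            case data:
              dual(Z) = Z
            case retry:
              dual(Z) = Z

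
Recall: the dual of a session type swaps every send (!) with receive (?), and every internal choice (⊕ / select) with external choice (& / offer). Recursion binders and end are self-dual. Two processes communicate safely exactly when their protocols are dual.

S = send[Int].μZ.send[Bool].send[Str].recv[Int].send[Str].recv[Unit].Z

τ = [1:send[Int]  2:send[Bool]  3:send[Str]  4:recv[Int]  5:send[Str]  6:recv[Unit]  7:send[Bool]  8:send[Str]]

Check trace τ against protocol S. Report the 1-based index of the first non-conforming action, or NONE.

NONE

step 1: send[Int]  match  state: μZ.…
step 2: send[Bool]  match  state: send[Str].recv[Int].send[Str].recv[Unit].μZ.…
step 3: send[Str]  match  state: recv[Int].send[Str].recv[Unit].μZ.…
step 4: recv[Int]  match  state: send[Str].recv[Unit].μZ.…
step 5: send[Str]  match  state: recv[Unit].μZ.…
step 6: recv[Unit]  match  state: μZ.…
step 7: send[Bool]  match  state: send[Str].recv[Int].send[Str].recv[Unit].μZ.…
step 8: send[Str]  match  state: recv[Int].send[Str].recv[Unit].μZ.…
all 8 steps conform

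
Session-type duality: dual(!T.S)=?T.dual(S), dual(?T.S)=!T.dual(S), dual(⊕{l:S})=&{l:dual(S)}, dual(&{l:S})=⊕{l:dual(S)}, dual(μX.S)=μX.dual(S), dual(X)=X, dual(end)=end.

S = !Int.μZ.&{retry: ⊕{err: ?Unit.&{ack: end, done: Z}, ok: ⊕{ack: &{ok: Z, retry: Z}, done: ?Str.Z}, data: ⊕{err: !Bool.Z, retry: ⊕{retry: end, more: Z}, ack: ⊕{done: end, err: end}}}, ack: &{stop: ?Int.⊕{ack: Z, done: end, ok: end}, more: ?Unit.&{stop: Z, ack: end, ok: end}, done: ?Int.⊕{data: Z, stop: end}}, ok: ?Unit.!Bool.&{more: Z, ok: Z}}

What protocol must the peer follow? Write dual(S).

!Int → ?Int
  μZ → μZ  (rec unchanged)
    &{retry,ack,ok} → ⊕{retry,ack,ok}  (external→internal)
      • retry:
        ⊕{err,ok,data} → &{err,ok,data}  (⊕→&)
          • err:
            ?Unit → !Unit
              &{ack,done} → ⊕{ack,done}  (external→internal)
                • ack:
                  end ↦ end
                • done:
                  Z ↦ Z
          • ok:
            ⊕{ack,done} → &{ack,done}  (⊕→&)
              • ack:
                &{ok,retry} → ⊕{ok,retry}  (external→internal)
                  • ok:
                    Z ↦ Z
                  • retry:
                    Z ↦ Z
              • done:
                ?Str → !Str
                  Z ↦ Z
          • data:
            ⊕{err,retry,ack} → &{err,retry,ack}  (⊕→&)
              • err:
                !Bool → ?Bool
                  Z ↦ Z
              • retry:
                ⊕{retry,more} → &{retry,more}  (⊕→&)
                  • retry:
                    end ↦ end
                  • more:
                    Z ↦ Z
              • ack:
                ⊕{done,err} → &{done,err}  (⊕→&)
                  • done:
                    end ↦ end
                  • err:
                    end ↦ end
      • ack:
        &{stop,more,done} → ⊕{stop,more,done}  (external→internal)
          • stop:
            ?Int → !Int
              ⊕{ack,done,ok} → &{ack,done,ok}  (⊕→&)
                • ack:
                  Z ↦ Z
                • done:
                  end ↦ end
                • ok:
                  end ↦ end
          • more:
            ?Unit → !Unit
              &{stop,ack,ok} → ⊕{stop,ack,ok}  (external→internal)
                • stop:
                  Z ↦ Z
                • ack:
                  end ↦ end
                • ok:
                  end ↦ end
          • done:
            ?Int → !Int
              ⊕{data,stop} → &{data,stop}  (⊕→&)
                • data:
                  Z ↦ Z
                • stop:
                  end ↦ end
      • ok:
        ?Unit → !Unit
          !Bool → ?Bool
            &{more,ok} → ⊕{more,ok}  (external→internal)
              • more:
                Z ↦ Z
              • ok:
                Z ↦ Z

?Int.μZ.⊕{retry: &{err: !Unit.⊕{ack: end, done: Z}, ok: &{ack: ⊕{ok: Z, retry: Z}, done: !Str.Z}, data: &{err: ?Bool.Z, retry: &{retry: end, more: Z}, ack: &{done: end, err: end}}}, ack: ⊕{stop: !Int.&{ack: Z, done: end, ok: end}, more: !Unit.⊕{stop: Z, ack: end, ok: end}, done: !Int.&{data: Z, stop: end}}, ok: !Unit.?Bool.⊕{more: Z, ok: Z}}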